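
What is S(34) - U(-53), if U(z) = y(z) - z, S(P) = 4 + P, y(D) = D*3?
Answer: 144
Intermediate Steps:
y(D) = 3*D
U(z) = 2*z (U(z) = 3*z - z = 2*z)
S(34) - U(-53) = (4 + 34) - 2*(-53) = 38 - 1*(-106) = 38 + 106 = 144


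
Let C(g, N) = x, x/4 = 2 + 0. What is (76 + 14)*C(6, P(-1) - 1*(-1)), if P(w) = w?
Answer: 720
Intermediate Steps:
x = 8 (x = 4*(2 + 0) = 4*2 = 8)
C(g, N) = 8
(76 + 14)*C(6, P(-1) - 1*(-1)) = (76 + 14)*8 = 90*8 = 720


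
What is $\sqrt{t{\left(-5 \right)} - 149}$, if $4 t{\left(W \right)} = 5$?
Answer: $\frac{i \sqrt{591}}{2} \approx 12.155 i$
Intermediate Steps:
$t{\left(W \right)} = \frac{5}{4}$ ($t{\left(W \right)} = \frac{1}{4} \cdot 5 = \frac{5}{4}$)
$\sqrt{t{\left(-5 \right)} - 149} = \sqrt{\frac{5}{4} - 149} = \sqrt{- \frac{591}{4}} = \frac{i \sqrt{591}}{2}$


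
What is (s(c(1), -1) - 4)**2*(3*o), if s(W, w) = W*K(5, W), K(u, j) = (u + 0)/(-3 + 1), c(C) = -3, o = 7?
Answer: 1029/4 ≈ 257.25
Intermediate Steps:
K(u, j) = -u/2 (K(u, j) = u/(-2) = u*(-1/2) = -u/2)
s(W, w) = -5*W/2 (s(W, w) = W*(-1/2*5) = W*(-5/2) = -5*W/2)
(s(c(1), -1) - 4)**2*(3*o) = (-5/2*(-3) - 4)**2*(3*7) = (15/2 - 4)**2*21 = (7/2)**2*21 = (49/4)*21 = 1029/4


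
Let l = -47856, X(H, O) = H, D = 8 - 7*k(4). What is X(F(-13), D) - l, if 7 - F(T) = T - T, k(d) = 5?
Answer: 47863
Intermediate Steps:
F(T) = 7 (F(T) = 7 - (T - T) = 7 - 1*0 = 7 + 0 = 7)
D = -27 (D = 8 - 7*5 = 8 - 35 = -27)
X(F(-13), D) - l = 7 - 1*(-47856) = 7 + 47856 = 47863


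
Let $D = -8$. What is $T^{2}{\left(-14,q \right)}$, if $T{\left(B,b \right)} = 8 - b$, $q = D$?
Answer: $256$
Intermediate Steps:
$q = -8$
$T^{2}{\left(-14,q \right)} = \left(8 - -8\right)^{2} = \left(8 + 8\right)^{2} = 16^{2} = 256$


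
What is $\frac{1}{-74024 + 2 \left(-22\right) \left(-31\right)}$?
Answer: $- \frac{1}{72660} \approx -1.3763 \cdot 10^{-5}$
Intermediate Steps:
$\frac{1}{-74024 + 2 \left(-22\right) \left(-31\right)} = \frac{1}{-74024 - -1364} = \frac{1}{-74024 + 1364} = \frac{1}{-72660} = - \frac{1}{72660}$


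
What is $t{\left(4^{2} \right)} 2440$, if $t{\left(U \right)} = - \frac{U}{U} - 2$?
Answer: $-7320$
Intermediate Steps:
$t{\left(U \right)} = -3$ ($t{\left(U \right)} = \left(-1\right) 1 - 2 = -1 - 2 = -3$)
$t{\left(4^{2} \right)} 2440 = \left(-3\right) 2440 = -7320$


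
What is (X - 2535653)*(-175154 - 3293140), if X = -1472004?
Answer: 13899732727158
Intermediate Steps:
(X - 2535653)*(-175154 - 3293140) = (-1472004 - 2535653)*(-175154 - 3293140) = -4007657*(-3468294) = 13899732727158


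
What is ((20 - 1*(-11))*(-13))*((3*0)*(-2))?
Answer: 0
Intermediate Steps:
((20 - 1*(-11))*(-13))*((3*0)*(-2)) = ((20 + 11)*(-13))*(0*(-2)) = (31*(-13))*0 = -403*0 = 0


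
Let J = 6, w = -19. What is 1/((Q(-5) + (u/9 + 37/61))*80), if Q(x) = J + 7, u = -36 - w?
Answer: 549/514640 ≈ 0.0010668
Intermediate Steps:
u = -17 (u = -36 - 1*(-19) = -36 + 19 = -17)
Q(x) = 13 (Q(x) = 6 + 7 = 13)
1/((Q(-5) + (u/9 + 37/61))*80) = 1/((13 + (-17/9 + 37/61))*80) = 1/((13 - 704/549)*80) = 1/((6433/549)*80) = 1/(514640/549) = 549/514640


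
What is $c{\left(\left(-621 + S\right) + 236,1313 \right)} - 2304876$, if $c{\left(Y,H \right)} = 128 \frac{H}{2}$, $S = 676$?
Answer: $-2220844$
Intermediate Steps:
$c{\left(Y,H \right)} = 64 H$ ($c{\left(Y,H \right)} = 128 H \frac{1}{2} = 128 \frac{H}{2} = 64 H$)
$c{\left(\left(-621 + S\right) + 236,1313 \right)} - 2304876 = 64 \cdot 1313 - 2304876 = 84032 - 2304876 = -2220844$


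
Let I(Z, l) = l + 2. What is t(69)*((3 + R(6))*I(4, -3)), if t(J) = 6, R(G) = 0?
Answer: -18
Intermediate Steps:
I(Z, l) = 2 + l
t(69)*((3 + R(6))*I(4, -3)) = 6*((3 + 0)*(2 - 3)) = 6*(3*(-1)) = 6*(-3) = -18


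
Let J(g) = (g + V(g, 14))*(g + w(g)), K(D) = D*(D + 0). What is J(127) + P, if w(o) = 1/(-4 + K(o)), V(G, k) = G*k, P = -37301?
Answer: 219981677/1075 ≈ 2.0463e+5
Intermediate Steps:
K(D) = D² (K(D) = D*D = D²)
w(o) = 1/(-4 + o²)
J(g) = 15*g*(g + 1/(-4 + g²)) (J(g) = (g + g*14)*(g + 1/(-4 + g²)) = (g + 14*g)*(g + 1/(-4 + g²)) = (15*g)*(g + 1/(-4 + g²)) = 15*g*(g + 1/(-4 + g²)))
J(127) + P = 15*127*(1 + 127*(-4 + 127²))/(-4 + 127²) - 37301 = 15*127*(1 + 127*(-4 + 16129))/(-4 + 16129) - 37301 = 15*127*(1 + 127*16125)/16125 - 37301 = 15*127*(1/16125)*(1 + 2047875) - 37301 = 15*127*(1/16125)*2047876 - 37301 = 260080252/1075 - 37301 = 219981677/1075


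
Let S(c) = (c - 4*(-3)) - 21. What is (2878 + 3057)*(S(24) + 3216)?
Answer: 19175985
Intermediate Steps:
S(c) = -9 + c (S(c) = (c + 12) - 21 = (12 + c) - 21 = -9 + c)
(2878 + 3057)*(S(24) + 3216) = (2878 + 3057)*((-9 + 24) + 3216) = 5935*(15 + 3216) = 5935*3231 = 19175985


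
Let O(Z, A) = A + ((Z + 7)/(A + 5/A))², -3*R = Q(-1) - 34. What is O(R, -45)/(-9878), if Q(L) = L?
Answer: 37701/8307398 ≈ 0.0045382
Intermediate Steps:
R = 35/3 (R = -(-1 - 34)/3 = -⅓*(-35) = 35/3 ≈ 11.667)
O(Z, A) = A + (7 + Z)²/(A + 5/A)² (O(Z, A) = A + ((7 + Z)/(A + 5/A))² = A + (7 + Z)²/(A + 5/A)²)
O(R, -45)/(-9878) = (-45 + (-45)²*(7 + 35/3)²/(5 + (-45)²)²)/(-9878) = (-45 + 2025*(56/3)²/(5 + 2025)²)*(-1/9878) = (-45 + 2025*(3136/9)/2030²)*(-1/9878) = (-45 + 2025*(1/4120900)*(3136/9))*(-1/9878) = (-45 + 144/841)*(-1/9878) = -37701/841*(-1/9878) = 37701/8307398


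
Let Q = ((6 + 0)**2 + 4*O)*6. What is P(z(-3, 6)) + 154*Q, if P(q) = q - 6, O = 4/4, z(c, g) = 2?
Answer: 36956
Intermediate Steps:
O = 1 (O = 4*(1/4) = 1)
P(q) = -6 + q
Q = 240 (Q = ((6 + 0)**2 + 4*1)*6 = (6**2 + 4)*6 = (36 + 4)*6 = 40*6 = 240)
P(z(-3, 6)) + 154*Q = (-6 + 2) + 154*240 = -4 + 36960 = 36956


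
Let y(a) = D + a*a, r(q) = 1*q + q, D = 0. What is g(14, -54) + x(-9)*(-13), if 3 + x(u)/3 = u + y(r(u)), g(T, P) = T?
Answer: -12154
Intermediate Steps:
r(q) = 2*q (r(q) = q + q = 2*q)
y(a) = a² (y(a) = 0 + a*a = 0 + a² = a²)
x(u) = -9 + 3*u + 12*u² (x(u) = -9 + 3*(u + (2*u)²) = -9 + 3*(u + 4*u²) = -9 + (3*u + 12*u²) = -9 + 3*u + 12*u²)
g(14, -54) + x(-9)*(-13) = 14 + (-9 + 3*(-9) + 12*(-9)²)*(-13) = 14 + (-9 - 27 + 12*81)*(-13) = 14 + (-9 - 27 + 972)*(-13) = 14 + 936*(-13) = 14 - 12168 = -12154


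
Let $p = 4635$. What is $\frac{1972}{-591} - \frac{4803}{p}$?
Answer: $- \frac{443659}{101455} \approx -4.373$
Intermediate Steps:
$\frac{1972}{-591} - \frac{4803}{p} = \frac{1972}{-591} - \frac{4803}{4635} = 1972 \left(- \frac{1}{591}\right) - \frac{1601}{1545} = - \frac{1972}{591} - \frac{1601}{1545} = - \frac{443659}{101455}$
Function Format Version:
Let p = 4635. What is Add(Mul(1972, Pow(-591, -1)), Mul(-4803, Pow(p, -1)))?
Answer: Rational(-443659, 101455) ≈ -4.3730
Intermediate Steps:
Add(Mul(1972, Pow(-591, -1)), Mul(-4803, Pow(p, -1))) = Add(Mul(1972, Pow(-591, -1)), Mul(-4803, Pow(4635, -1))) = Add(Mul(1972, Rational(-1, 591)), Mul(-4803, Rational(1, 4635))) = Add(Rational(-1972, 591), Rational(-1601, 1545)) = Rational(-443659, 101455)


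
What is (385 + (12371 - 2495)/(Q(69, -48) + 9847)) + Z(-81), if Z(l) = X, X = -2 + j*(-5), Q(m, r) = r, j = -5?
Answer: 4007868/9799 ≈ 409.01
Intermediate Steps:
X = 23 (X = -2 - 5*(-5) = -2 + 25 = 23)
Z(l) = 23
(385 + (12371 - 2495)/(Q(69, -48) + 9847)) + Z(-81) = (385 + (12371 - 2495)/(-48 + 9847)) + 23 = (385 + 9876/9799) + 23 = 3782491/9799 + 23 = 4007868/9799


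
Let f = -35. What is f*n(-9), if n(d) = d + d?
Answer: 630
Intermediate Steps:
n(d) = 2*d
f*n(-9) = -70*(-9) = -35*(-18) = 630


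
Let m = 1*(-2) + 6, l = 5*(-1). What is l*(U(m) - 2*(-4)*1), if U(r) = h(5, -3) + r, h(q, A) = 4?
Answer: -80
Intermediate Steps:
l = -5
m = 4 (m = -2 + 6 = 4)
U(r) = 4 + r
l*(U(m) - 2*(-4)*1) = -5*((4 + 4) - 2*(-4)*1) = -5*(8 + 8*1) = -5*(8 + 8) = -5*16 = -80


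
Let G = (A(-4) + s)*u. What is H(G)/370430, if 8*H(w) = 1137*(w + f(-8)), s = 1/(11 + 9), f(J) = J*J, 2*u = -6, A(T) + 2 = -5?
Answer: 1929489/59268800 ≈ 0.032555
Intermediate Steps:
A(T) = -7 (A(T) = -2 - 5 = -7)
u = -3 (u = (1/2)*(-6) = -3)
f(J) = J**2
s = 1/20 ≈ 0.050000
G = 417/20 (G = (-7 + 1/20)*(-3) = -139/20*(-3) = 417/20 ≈ 20.850)
H(w) = 9096 + 1137*w/8 (H(w) = (1137*(w + (-8)**2))/8 = (1137*(w + 64))/8 = (1137*(64 + w))/8 = (72768 + 1137*w)/8 = 9096 + 1137*w/8)
H(G)/370430 = (9096 + (1137/8)*(417/20))/370430 = (9096 + 474129/160)*(1/370430) = (1929489/160)*(1/370430) = 1929489/59268800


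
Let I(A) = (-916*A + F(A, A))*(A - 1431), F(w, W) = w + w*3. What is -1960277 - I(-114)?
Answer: 158670283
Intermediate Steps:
F(w, W) = 4*w (F(w, W) = w + 3*w = 4*w)
I(A) = -912*A*(-1431 + A) (I(A) = (-916*A + 4*A)*(A - 1431) = (-912*A)*(-1431 + A) = -912*A*(-1431 + A))
-1960277 - I(-114) = -1960277 - 912*(-114)*(1431 - 1*(-114)) = -1960277 - 912*(-114)*(1431 + 114) = -1960277 - 912*(-114)*1545 = -1960277 - 1*(-160630560) = -1960277 + 160630560 = 158670283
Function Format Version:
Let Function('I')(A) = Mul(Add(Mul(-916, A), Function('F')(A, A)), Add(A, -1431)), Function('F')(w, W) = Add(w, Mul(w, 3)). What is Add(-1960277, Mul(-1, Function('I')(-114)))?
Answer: 158670283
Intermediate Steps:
Function('F')(w, W) = Mul(4, w) (Function('F')(w, W) = Add(w, Mul(3, w)) = Mul(4, w))
Function('I')(A) = Mul(-912, A, Add(-1431, A)) (Function('I')(A) = Mul(Add(Mul(-916, A), Mul(4, A)), Add(A, -1431)) = Mul(Mul(-912, A), Add(-1431, A)) = Mul(-912, A, Add(-1431, A)))
Add(-1960277, Mul(-1, Function('I')(-114))) = Add(-1960277, Mul(-1, Mul(912, -114, Add(1431, Mul(-1, -114))))) = Add(-1960277, Mul(-1, Mul(912, -114, Add(1431, 114)))) = Add(-1960277, Mul(-1, Mul(912, -114, 1545))) = Add(-1960277, Mul(-1, -160630560)) = Add(-1960277, 160630560) = 158670283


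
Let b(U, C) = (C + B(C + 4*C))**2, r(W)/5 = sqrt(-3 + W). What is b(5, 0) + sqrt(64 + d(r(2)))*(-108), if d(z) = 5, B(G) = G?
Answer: -108*sqrt(69) ≈ -897.12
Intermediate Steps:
r(W) = 5*sqrt(-3 + W)
b(U, C) = 36*C**2 (b(U, C) = (C + (C + 4*C))**2 = (C + 5*C)**2 = (6*C)**2 = 36*C**2)
b(5, 0) + sqrt(64 + d(r(2)))*(-108) = 36*0**2 + sqrt(64 + 5)*(-108) = 36*0 + sqrt(69)*(-108) = 0 - 108*sqrt(69) = -108*sqrt(69)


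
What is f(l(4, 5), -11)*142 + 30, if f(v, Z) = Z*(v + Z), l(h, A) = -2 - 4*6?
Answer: 57824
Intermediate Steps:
l(h, A) = -26 (l(h, A) = -2 - 24 = -26)
f(v, Z) = Z*(Z + v)
f(l(4, 5), -11)*142 + 30 = -11*(-11 - 26)*142 + 30 = -11*(-37)*142 + 30 = 407*142 + 30 = 57794 + 30 = 57824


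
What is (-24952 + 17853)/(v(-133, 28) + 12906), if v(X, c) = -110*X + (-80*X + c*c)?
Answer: -7099/38960 ≈ -0.18221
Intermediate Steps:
v(X, c) = c² - 190*X (v(X, c) = -110*X + (-80*X + c²) = -110*X + (c² - 80*X) = c² - 190*X)
(-24952 + 17853)/(v(-133, 28) + 12906) = (-24952 + 17853)/((28² - 190*(-133)) + 12906) = -7099/((784 + 25270) + 12906) = -7099/(26054 + 12906) = -7099/38960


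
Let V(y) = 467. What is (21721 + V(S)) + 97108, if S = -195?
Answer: 119296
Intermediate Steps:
(21721 + V(S)) + 97108 = (21721 + 467) + 97108 = 22188 + 97108 = 119296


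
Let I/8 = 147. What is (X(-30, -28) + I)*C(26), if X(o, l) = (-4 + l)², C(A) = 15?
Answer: 33000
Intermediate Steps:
I = 1176 (I = 8*147 = 1176)
(X(-30, -28) + I)*C(26) = ((-4 - 28)² + 1176)*15 = ((-32)² + 1176)*15 = (1024 + 1176)*15 = 2200*15 = 33000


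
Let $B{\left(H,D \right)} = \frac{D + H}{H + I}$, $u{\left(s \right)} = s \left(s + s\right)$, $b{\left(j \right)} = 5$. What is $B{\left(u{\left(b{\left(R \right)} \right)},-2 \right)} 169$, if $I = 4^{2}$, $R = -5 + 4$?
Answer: $\frac{1352}{11} \approx 122.91$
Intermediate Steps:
$R = -1$
$u{\left(s \right)} = 2 s^{2}$ ($u{\left(s \right)} = s 2 s = 2 s^{2}$)
$I = 16$
$B{\left(H,D \right)} = \frac{D + H}{16 + H}$ ($B{\left(H,D \right)} = \frac{D + H}{H + 16} = \frac{D + H}{16 + H}$)
$B{\left(u{\left(b{\left(R \right)} \right)},-2 \right)} 169 = \frac{-2 + 2 \cdot 5^{2}}{16 + 2 \cdot 5^{2}} \cdot 169 = \frac{-2 + 2 \cdot 25}{16 + 2 \cdot 25} \cdot 169 = \frac{-2 + 50}{16 + 50} \cdot 169 = \frac{1}{66} \cdot 48 \cdot 169 = \frac{8}{11} \cdot 169 = \frac{1352}{11}$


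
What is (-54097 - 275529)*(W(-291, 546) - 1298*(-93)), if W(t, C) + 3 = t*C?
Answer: 12583472550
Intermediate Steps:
W(t, C) = -3 + C*t (W(t, C) = -3 + t*C = -3 + C*t)
(-54097 - 275529)*(W(-291, 546) - 1298*(-93)) = (-54097 - 275529)*((-3 + 546*(-291)) - 1298*(-93)) = -329626*((-3 - 158886) + 120714) = -329626*(-158889 + 120714) = -329626*(-38175) = 12583472550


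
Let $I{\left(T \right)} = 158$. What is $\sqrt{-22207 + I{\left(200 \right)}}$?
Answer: $i \sqrt{22049} \approx 148.49 i$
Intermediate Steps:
$\sqrt{-22207 + I{\left(200 \right)}} = \sqrt{-22207 + 158} = \sqrt{-22049} = i \sqrt{22049}$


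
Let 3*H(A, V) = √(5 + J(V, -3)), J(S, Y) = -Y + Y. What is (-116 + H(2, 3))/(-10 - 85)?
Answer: 116/95 - √5/285 ≈ 1.2132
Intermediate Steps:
J(S, Y) = 0
H(A, V) = √5/3 (H(A, V) = √(5 + 0)/3 = √5/3)
(-116 + H(2, 3))/(-10 - 85) = (-116 + √5/3)/(-10 - 85) = (-116 + √5/3)/(-95) = -(-116 + √5/3)/95 = 116/95 - √5/285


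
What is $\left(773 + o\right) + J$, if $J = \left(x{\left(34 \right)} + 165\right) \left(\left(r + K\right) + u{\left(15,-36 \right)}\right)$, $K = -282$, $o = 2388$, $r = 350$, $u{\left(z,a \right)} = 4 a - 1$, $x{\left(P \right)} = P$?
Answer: $-12162$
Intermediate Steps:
$u{\left(z,a \right)} = -1 + 4 a$
$J = -15323$ ($J = \left(34 + 165\right) \left(\left(350 - 282\right) + \left(-1 + 4 \left(-36\right)\right)\right) = 199 \left(68 - 145\right) = 199 \left(-77\right) = -15323$)
$\left(773 + o\right) + J = \left(773 + 2388\right) - 15323 = 3161 - 15323 = -12162$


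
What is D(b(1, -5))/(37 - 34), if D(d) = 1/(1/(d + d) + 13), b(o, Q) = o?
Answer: 2/81 ≈ 0.024691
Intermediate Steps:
D(d) = 1/(13 + 1/(2*d)) (D(d) = 1/(1/(2*d) + 13) = 1/(13 + 1/(2*d)))
D(b(1, -5))/(37 - 34) = (2*1/(1 + 26*1))/(37 - 34) = (2*1/(1 + 26))/3 = (2*1/27)/3 = (2*1*(1/27))/3 = (⅓)*(2/27) = 2/81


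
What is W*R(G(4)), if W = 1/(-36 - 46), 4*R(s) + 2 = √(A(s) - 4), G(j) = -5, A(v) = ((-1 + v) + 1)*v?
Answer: 1/164 - √21/328 ≈ -0.0078737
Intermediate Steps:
A(v) = v² (A(v) = v*v = v²)
R(s) = -½ + √(-4 + s²)/4 (R(s) = -½ + √(s² - 4)/4 = -½ + √(-4 + s²)/4)
W = -1/82 (W = 1/(-82) = -1/82 ≈ -0.012195)
W*R(G(4)) = -(-½ + √(-4 + (-5)²)/4)/82 = -(-½ + √(-4 + 25)/4)/82 = -(-½ + √21/4)/82 = 1/164 - √21/328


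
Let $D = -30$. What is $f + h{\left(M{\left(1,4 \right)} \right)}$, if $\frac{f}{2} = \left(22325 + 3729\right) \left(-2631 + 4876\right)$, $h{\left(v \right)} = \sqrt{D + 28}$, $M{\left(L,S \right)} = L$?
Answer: $116982460 + i \sqrt{2} \approx 1.1698 \cdot 10^{8} + 1.4142 i$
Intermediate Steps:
$h{\left(v \right)} = i \sqrt{2}$ ($h{\left(v \right)} = \sqrt{-30 + 28} = \sqrt{-2} = i \sqrt{2}$)
$f = 116982460$ ($f = 2 \left(22325 + 3729\right) \left(-2631 + 4876\right) = 2 \cdot 26054 \cdot 2245 = 2 \cdot 58491230 = 116982460$)
$f + h{\left(M{\left(1,4 \right)} \right)} = 116982460 + i \sqrt{2}$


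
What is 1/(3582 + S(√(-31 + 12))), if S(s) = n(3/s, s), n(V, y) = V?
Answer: 7562/27087085 + I*√19/81261255 ≈ 0.00027917 + 5.3641e-8*I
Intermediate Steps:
S(s) = 3/s
1/(3582 + S(√(-31 + 12))) = 1/(3582 + 3/(√(-31 + 12))) = 1/(3582 + 3/(√(-19))) = 1/(3582 + 3/((I*√19))) = 1/(3582 + 3*(-I*√19/19)) = 1/(3582 - 3*I*√19/19)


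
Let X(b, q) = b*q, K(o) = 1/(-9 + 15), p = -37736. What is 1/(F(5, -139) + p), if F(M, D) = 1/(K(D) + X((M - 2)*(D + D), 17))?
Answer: -85067/3210088318 ≈ -2.6500e-5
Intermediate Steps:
K(o) = 1/6
F(M, D) = 1/(1/6 + 34*D*(-2 + M)) (F(M, D) = 1/(1/6 + ((M - 2)*(D + D))*17) = 1/(1/6 + ((-2 + M)*(2*D))*17) = 1/(1/6 + (2*D*(-2 + M))*17) = 1/(1/6 + 34*D*(-2 + M)))
1/(F(5, -139) + p) = 1/(6/(1 + 204*(-139)*(-2 + 5)) - 37736) = 1/(6/(1 + 204*(-139)*3) - 37736) = 1/(6/(1 - 85068) - 37736) = 1/(6/(-85067) - 37736) = 1/(6*(-1/85067) - 37736) = 1/(-6/85067 - 37736) = 1/(-3210088318/85067) = -85067/3210088318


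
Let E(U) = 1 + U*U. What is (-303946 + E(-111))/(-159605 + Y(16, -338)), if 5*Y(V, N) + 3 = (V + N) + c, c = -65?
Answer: 291624/159683 ≈ 1.8263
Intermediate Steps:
E(U) = 1 + U²
Y(V, N) = -68/5 + N/5 + V/5 (Y(V, N) = -⅗ + ((V + N) - 65)/5 = -⅗ + ((N + V) - 65)/5 = -⅗ + (-65 + N + V)/5 = -⅗ + (-13 + N/5 + V/5) = -68/5 + N/5 + V/5)
(-303946 + E(-111))/(-159605 + Y(16, -338)) = (-303946 + (1 + (-111)²))/(-159605 + (-68/5 + (⅕)*(-338) + (⅕)*16)) = (-303946 + (1 + 12321))/(-159605 + (-68/5 - 338/5 + 16/5)) = (-303946 + 12322)/(-159605 - 78) = -291624/(-159683) = -291624*(-1/159683) = 291624/159683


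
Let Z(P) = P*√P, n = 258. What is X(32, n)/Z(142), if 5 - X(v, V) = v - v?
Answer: 5*√142/20164 ≈ 0.0029549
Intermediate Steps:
Z(P) = P^(3/2)
X(v, V) = 5 (X(v, V) = 5 - (v - v) = 5 - 1*0 = 5 + 0 = 5)
X(32, n)/Z(142) = 5/(142^(3/2)) = 5/((142*√142)) = 5*(√142/20164) = 5*√142/20164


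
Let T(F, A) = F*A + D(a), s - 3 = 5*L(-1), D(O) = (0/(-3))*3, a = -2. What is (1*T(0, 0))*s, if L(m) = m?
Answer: 0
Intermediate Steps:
D(O) = 0 (D(O) = (0*(-1/3))*3 = 0*3 = 0)
s = -2 (s = 3 + 5*(-1) = 3 - 5 = -2)
T(F, A) = A*F (T(F, A) = F*A + 0 = A*F + 0 = A*F)
(1*T(0, 0))*s = (1*(0*0))*(-2) = (1*0)*(-2) = 0*(-2) = 0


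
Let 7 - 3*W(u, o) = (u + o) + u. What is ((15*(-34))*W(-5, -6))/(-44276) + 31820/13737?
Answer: 731286995/304109706 ≈ 2.4047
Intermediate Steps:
W(u, o) = 7/3 - 2*u/3 - o/3 (W(u, o) = 7/3 - ((u + o) + u)/3 = 7/3 - ((o + u) + u)/3 = 7/3 - (o + 2*u)/3 = 7/3 + (-2*u/3 - o/3) = 7/3 - 2*u/3 - o/3)
((15*(-34))*W(-5, -6))/(-44276) + 31820/13737 = ((15*(-34))*(7/3 - 2/3*(-5) - 1/3*(-6)))/(-44276) + 31820/13737 = -510*(7/3 + 10/3 + 2)*(-1/44276) + 31820*(1/13737) = -510*23/3*(-1/44276) + 31820/13737 = -3910*(-1/44276) + 31820/13737 = 1955/22138 + 31820/13737 = 731286995/304109706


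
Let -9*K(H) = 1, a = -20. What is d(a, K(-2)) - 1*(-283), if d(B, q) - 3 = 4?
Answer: 290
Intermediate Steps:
K(H) = -⅑ (K(H) = -⅑*1 = -⅑)
d(B, q) = 7 (d(B, q) = 3 + 4 = 7)
d(a, K(-2)) - 1*(-283) = 7 - 1*(-283) = 7 + 283 = 290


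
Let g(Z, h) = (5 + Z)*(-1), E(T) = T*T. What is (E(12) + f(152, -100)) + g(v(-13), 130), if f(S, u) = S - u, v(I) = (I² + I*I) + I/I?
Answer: 52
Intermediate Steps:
E(T) = T²
v(I) = 1 + 2*I² (v(I) = (I² + I²) + 1 = 2*I² + 1 = 1 + 2*I²)
g(Z, h) = -5 - Z
(E(12) + f(152, -100)) + g(v(-13), 130) = (12² + (152 - 1*(-100))) + (-5 - (1 + 2*(-13)²)) = (144 + (152 + 100)) + (-5 - (1 + 2*169)) = (144 + 252) + (-5 - (1 + 338)) = 396 + (-5 - 1*339) = 396 + (-5 - 339) = 396 - 344 = 52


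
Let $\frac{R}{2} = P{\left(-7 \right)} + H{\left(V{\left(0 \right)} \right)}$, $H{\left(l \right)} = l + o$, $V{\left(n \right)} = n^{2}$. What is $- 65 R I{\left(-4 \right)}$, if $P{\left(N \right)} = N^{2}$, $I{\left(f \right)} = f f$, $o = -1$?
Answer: $-99840$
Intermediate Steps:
$I{\left(f \right)} = f^{2}$
$H{\left(l \right)} = -1 + l$ ($H{\left(l \right)} = l - 1 = -1 + l$)
$R = 96$ ($R = 2 \left(\left(-7\right)^{2} - \left(1 - 0^{2}\right)\right) = 2 \left(49 + \left(-1 + 0\right)\right) = 2 \left(49 - 1\right) = 2 \cdot 48 = 96$)
$- 65 R I{\left(-4 \right)} = \left(-65\right) 96 \left(-4\right)^{2} = \left(-6240\right) 16 = -99840$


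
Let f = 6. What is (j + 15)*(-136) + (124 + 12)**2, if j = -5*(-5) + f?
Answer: 12240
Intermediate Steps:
j = 31 (j = -5*(-5) + 6 = 25 + 6 = 31)
(j + 15)*(-136) + (124 + 12)**2 = (31 + 15)*(-136) + (124 + 12)**2 = 46*(-136) + 136**2 = -6256 + 18496 = 12240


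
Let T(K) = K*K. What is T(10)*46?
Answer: 4600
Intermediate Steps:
T(K) = K²
T(10)*46 = 10²*46 = 100*46 = 4600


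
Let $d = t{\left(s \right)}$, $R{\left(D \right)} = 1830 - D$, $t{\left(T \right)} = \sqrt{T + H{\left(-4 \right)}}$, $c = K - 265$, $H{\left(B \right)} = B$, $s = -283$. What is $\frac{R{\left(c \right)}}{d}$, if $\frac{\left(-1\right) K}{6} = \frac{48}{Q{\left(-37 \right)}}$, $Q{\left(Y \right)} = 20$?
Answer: $- \frac{10547 i \sqrt{287}}{1435} \approx - 124.51 i$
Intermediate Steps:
$K = - \frac{72}{5}$ ($K = - 6 \cdot \frac{48}{20} = - 6 \cdot 48 \cdot \frac{1}{20} = \left(-6\right) \frac{12}{5} = - \frac{72}{5} \approx -14.4$)
$c = - \frac{1397}{5}$ ($c = - \frac{72}{5} - 265 = - \frac{1397}{5} \approx -279.4$)
$t{\left(T \right)} = \sqrt{-4 + T}$ ($t{\left(T \right)} = \sqrt{T - 4} = \sqrt{-4 + T}$)
$d = i \sqrt{287}$ ($d = \sqrt{-4 - 283} = \sqrt{-287} = i \sqrt{287} \approx 16.941 i$)
$\frac{R{\left(c \right)}}{d} = \frac{1830 - - \frac{1397}{5}}{i \sqrt{287}} = \left(1830 + \frac{1397}{5}\right) \left(- \frac{i \sqrt{287}}{287}\right) = \frac{10547 \left(- \frac{i \sqrt{287}}{287}\right)}{5} = - \frac{10547 i \sqrt{287}}{1435}$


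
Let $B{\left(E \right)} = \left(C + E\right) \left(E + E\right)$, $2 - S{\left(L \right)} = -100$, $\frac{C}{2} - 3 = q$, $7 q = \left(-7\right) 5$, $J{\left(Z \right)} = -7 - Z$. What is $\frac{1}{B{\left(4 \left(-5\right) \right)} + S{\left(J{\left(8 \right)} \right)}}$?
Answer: $\frac{1}{1062} \approx 0.00094162$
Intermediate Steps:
$q = -5$ ($q = \frac{\left(-7\right) 5}{7} = \frac{1}{7} \left(-35\right) = -5$)
$C = -4$ ($C = 6 + 2 \left(-5\right) = 6 - 10 = -4$)
$S{\left(L \right)} = 102$ ($S{\left(L \right)} = 2 - -100 = 2 + 100 = 102$)
$B{\left(E \right)} = 2 E \left(-4 + E\right)$ ($B{\left(E \right)} = \left(-4 + E\right) \left(E + E\right) = \left(-4 + E\right) 2 E = 2 E \left(-4 + E\right)$)
$\frac{1}{B{\left(4 \left(-5\right) \right)} + S{\left(J{\left(8 \right)} \right)}} = \frac{1}{2 \cdot 4 \left(-5\right) \left(-4 + 4 \left(-5\right)\right) + 102} = \frac{1}{2 \left(-20\right) \left(-4 - 20\right) + 102} = \frac{1}{2 \left(-20\right) \left(-24\right) + 102} = \frac{1}{960 + 102} = \frac{1}{1062}$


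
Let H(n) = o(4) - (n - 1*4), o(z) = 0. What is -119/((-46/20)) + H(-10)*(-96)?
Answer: -29722/23 ≈ -1292.3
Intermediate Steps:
H(n) = 4 - n (H(n) = 0 - (n - 1*4) = 0 - (n - 4) = 0 - (-4 + n) = 0 + (4 - n) = 4 - n)
-119/((-46/20)) + H(-10)*(-96) = -119/((-46/20)) + (4 - 1*(-10))*(-96) = -119/((-46*1/20)) + (4 + 10)*(-96) = -119/(-23/10) + 14*(-96) = -119*(-10/23) - 1344 = 1190/23 - 1344 = -29722/23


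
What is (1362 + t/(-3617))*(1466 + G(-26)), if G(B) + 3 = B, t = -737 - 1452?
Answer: 7082316291/3617 ≈ 1.9581e+6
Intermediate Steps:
t = -2189
G(B) = -3 + B
(1362 + t/(-3617))*(1466 + G(-26)) = (1362 - 2189/(-3617))*(1466 + (-3 - 26)) = (1362 - 2189*(-1/3617))*(1466 - 29) = (1362 + 2189/3617)*1437 = (4928543/3617)*1437 = 7082316291/3617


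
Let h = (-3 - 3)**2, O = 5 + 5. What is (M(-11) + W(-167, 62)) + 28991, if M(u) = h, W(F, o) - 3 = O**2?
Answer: 29130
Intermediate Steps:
O = 10
h = 36 (h = (-6)**2 = 36)
W(F, o) = 103 (W(F, o) = 3 + 10**2 = 3 + 100 = 103)
M(u) = 36
(M(-11) + W(-167, 62)) + 28991 = (36 + 103) + 28991 = 139 + 28991 = 29130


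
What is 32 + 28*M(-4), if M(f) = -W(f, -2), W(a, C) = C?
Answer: 88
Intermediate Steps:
M(f) = 2 (M(f) = -1*(-2) = 2)
32 + 28*M(-4) = 32 + 28*2 = 32 + 56 = 88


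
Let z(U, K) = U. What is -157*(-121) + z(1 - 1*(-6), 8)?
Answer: 19004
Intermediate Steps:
-157*(-121) + z(1 - 1*(-6), 8) = -157*(-121) + (1 - 1*(-6)) = 18997 + (1 + 6) = 18997 + 7 = 19004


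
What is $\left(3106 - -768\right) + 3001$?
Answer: $6875$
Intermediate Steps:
$\left(3106 - -768\right) + 3001 = \left(3106 + 768\right) + 3001 = 3874 + 3001 = 6875$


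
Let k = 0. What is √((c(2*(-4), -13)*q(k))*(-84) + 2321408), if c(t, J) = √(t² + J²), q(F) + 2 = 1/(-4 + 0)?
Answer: √(2321408 + 189*√233) ≈ 1524.6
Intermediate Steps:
q(F) = -9/4 (q(F) = -2 + 1/(-4 + 0) = -2 + 1/(-4) = -2 - ¼ = -9/4)
c(t, J) = √(J² + t²)
√((c(2*(-4), -13)*q(k))*(-84) + 2321408) = √((√((-13)² + (2*(-4))²)*(-9/4))*(-84) + 2321408) = √((√(169 + (-8)²)*(-9/4))*(-84) + 2321408) = √((√(169 + 64)*(-9/4))*(-84) + 2321408) = √((√233*(-9/4))*(-84) + 2321408) = √(-9*√233/4*(-84) + 2321408) = √(189*√233 + 2321408) = √(2321408 + 189*√233)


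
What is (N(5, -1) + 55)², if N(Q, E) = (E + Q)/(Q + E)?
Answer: 3136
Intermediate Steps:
N(Q, E) = 1 (N(Q, E) = (E + Q)/(E + Q) = 1)
(N(5, -1) + 55)² = (1 + 55)² = 56² = 3136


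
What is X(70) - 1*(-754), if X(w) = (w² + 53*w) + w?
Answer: 9434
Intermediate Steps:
X(w) = w² + 54*w
X(70) - 1*(-754) = 70*(54 + 70) - 1*(-754) = 70*124 + 754 = 8680 + 754 = 9434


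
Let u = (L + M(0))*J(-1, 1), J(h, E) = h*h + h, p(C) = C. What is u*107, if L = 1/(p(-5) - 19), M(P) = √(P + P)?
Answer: 0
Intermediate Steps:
J(h, E) = h + h² (J(h, E) = h² + h = h + h²)
M(P) = √2*√P (M(P) = √(2*P) = √2*√P)
L = -1/24 (L = 1/(-5 - 19) = 1/(-24) = -1/24 ≈ -0.041667)
u = 0 (u = (-1/24 + √2*√0)*(-(1 - 1)) = (-1/24 + √2*0)*(-1*0) = (-1/24 + 0)*0 = -1/24*0 = 0)
u*107 = 0*107 = 0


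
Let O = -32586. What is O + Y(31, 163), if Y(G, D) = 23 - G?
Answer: -32594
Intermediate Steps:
O + Y(31, 163) = -32586 + (23 - 1*31) = -32586 + (23 - 31) = -32586 - 8 = -32594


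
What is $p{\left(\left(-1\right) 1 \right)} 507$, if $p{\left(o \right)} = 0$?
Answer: $0$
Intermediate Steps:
$p{\left(\left(-1\right) 1 \right)} 507 = 0 \cdot 507 = 0$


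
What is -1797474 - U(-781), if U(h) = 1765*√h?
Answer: -1797474 - 1765*I*√781 ≈ -1.7975e+6 - 49325.0*I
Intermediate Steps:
-1797474 - U(-781) = -1797474 - 1765*√(-781) = -1797474 - 1765*I*√781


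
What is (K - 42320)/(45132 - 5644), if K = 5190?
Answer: -18565/19744 ≈ -0.94029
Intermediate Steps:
(K - 42320)/(45132 - 5644) = (5190 - 42320)/(45132 - 5644) = -37130/39488 = -37130*1/39488 = -18565/19744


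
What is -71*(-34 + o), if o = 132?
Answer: -6958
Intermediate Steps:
-71*(-34 + o) = -71*(-34 + 132) = -71*98 = -6958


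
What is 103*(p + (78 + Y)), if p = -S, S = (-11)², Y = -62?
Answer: -10815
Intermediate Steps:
S = 121
p = -121 (p = -1*121 = -121)
103*(p + (78 + Y)) = 103*(-121 + (78 - 62)) = 103*(-121 + 16) = 103*(-105) = -10815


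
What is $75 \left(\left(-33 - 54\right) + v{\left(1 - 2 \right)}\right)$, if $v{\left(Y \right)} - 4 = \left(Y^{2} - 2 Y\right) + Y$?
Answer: $-6075$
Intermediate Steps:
$v{\left(Y \right)} = 4 + Y^{2} - Y$ ($v{\left(Y \right)} = 4 + \left(\left(Y^{2} - 2 Y\right) + Y\right) = 4 + \left(Y^{2} - Y\right) = 4 + Y^{2} - Y$)
$75 \left(\left(-33 - 54\right) + v{\left(1 - 2 \right)}\right) = 75 \left(\left(-33 - 54\right) + \left(4 + \left(1 - 2\right)^{2} - \left(1 - 2\right)\right)\right) = 75 \left(-87 + \left(4 + \left(-1\right)^{2} - -1\right)\right) = 75 \left(-87 + \left(4 + 1 + 1\right)\right) = 75 \left(-87 + 6\right) = 75 \left(-81\right) = -6075$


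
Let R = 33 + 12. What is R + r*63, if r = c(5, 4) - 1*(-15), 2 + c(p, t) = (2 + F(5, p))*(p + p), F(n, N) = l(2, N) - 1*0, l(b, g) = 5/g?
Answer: 2754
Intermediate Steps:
R = 45
F(n, N) = 5/N (F(n, N) = 5/N - 1*0 = 5/N + 0 = 5/N)
c(p, t) = -2 + 2*p*(2 + 5/p) (c(p, t) = -2 + (2 + 5/p)*(p + p) = -2 + (2 + 5/p)*(2*p) = -2 + 2*p*(2 + 5/p))
r = 43 (r = (8 + 4*5) - 1*(-15) = (8 + 20) + 15 = 28 + 15 = 43)
R + r*63 = 45 + 43*63 = 45 + 2709 = 2754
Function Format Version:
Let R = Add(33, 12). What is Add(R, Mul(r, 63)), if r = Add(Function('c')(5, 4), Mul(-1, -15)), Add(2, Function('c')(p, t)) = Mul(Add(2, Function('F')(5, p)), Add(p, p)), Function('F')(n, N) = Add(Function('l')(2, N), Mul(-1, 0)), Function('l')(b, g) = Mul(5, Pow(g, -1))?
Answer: 2754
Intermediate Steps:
R = 45
Function('F')(n, N) = Mul(5, Pow(N, -1)) (Function('F')(n, N) = Add(Mul(5, Pow(N, -1)), Mul(-1, 0)) = Add(Mul(5, Pow(N, -1)), 0) = Mul(5, Pow(N, -1)))
Function('c')(p, t) = Add(-2, Mul(2, p, Add(2, Mul(5, Pow(p, -1))))) (Function('c')(p, t) = Add(-2, Mul(Add(2, Mul(5, Pow(p, -1))), Add(p, p))) = Add(-2, Mul(Add(2, Mul(5, Pow(p, -1))), Mul(2, p))) = Add(-2, Mul(2, p, Add(2, Mul(5, Pow(p, -1))))))
r = 43 (r = Add(Add(8, Mul(4, 5)), Mul(-1, -15)) = Add(Add(8, 20), 15) = Add(28, 15) = 43)
Add(R, Mul(r, 63)) = Add(45, Mul(43, 63)) = Add(45, 2709) = 2754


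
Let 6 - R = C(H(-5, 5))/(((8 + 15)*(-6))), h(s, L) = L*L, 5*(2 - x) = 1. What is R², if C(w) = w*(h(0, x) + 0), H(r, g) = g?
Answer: 1979649/52900 ≈ 37.422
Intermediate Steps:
x = 9/5 (x = 2 - ⅕*1 = 2 - ⅕ = 9/5 ≈ 1.8000)
h(s, L) = L²
C(w) = 81*w/25 (C(w) = w*((9/5)² + 0) = w*(81/25 + 0) = w*(81/25) = 81*w/25)
R = 1407/230 (R = 6 - (81/25)*5/((8 + 15)*(-6)) = 6 - 81/(5*(23*(-6))) = 6 - 81/(5*(-138)) = 6 - 81*(-1)/(5*138) = 6 - 1*(-27/230) = 6 + 27/230 = 1407/230 ≈ 6.1174)
R² = (1407/230)² = 1979649/52900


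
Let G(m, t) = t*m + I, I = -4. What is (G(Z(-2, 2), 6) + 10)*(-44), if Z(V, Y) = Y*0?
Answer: -264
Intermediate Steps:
Z(V, Y) = 0
G(m, t) = -4 + m*t (G(m, t) = t*m - 4 = m*t - 4 = -4 + m*t)
(G(Z(-2, 2), 6) + 10)*(-44) = ((-4 + 0*6) + 10)*(-44) = ((-4 + 0) + 10)*(-44) = (-4 + 10)*(-44) = 6*(-44) = -264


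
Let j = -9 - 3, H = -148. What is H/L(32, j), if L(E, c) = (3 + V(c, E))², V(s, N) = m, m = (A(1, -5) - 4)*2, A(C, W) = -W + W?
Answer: -148/25 ≈ -5.9200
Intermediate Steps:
A(C, W) = 0
m = -8 (m = (0 - 4)*2 = -4*2 = -8)
V(s, N) = -8
j = -12
L(E, c) = 25 (L(E, c) = (3 - 8)² = (-5)² = 25)
H/L(32, j) = -148/25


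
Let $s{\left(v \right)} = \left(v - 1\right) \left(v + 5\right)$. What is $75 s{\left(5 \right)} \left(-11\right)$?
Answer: $-33000$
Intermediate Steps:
$s{\left(v \right)} = \left(-1 + v\right) \left(5 + v\right)$
$75 s{\left(5 \right)} \left(-11\right) = 75 \left(-5 + 5^{2} + 4 \cdot 5\right) \left(-11\right) = 75 \left(-5 + 25 + 20\right) \left(-11\right) = 75 \cdot 40 \left(-11\right) = 3000 \left(-11\right) = -33000$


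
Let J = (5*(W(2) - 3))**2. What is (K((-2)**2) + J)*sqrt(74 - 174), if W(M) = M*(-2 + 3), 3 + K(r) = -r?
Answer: 180*I ≈ 180.0*I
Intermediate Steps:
K(r) = -3 - r
W(M) = M (W(M) = M*1 = M)
J = 25 (J = (5*(2 - 3))**2 = (5*(-1))**2 = (-5)**2 = 25)
(K((-2)**2) + J)*sqrt(74 - 174) = ((-3 - 1*(-2)**2) + 25)*sqrt(74 - 174) = ((-3 - 1*4) + 25)*sqrt(-100) = ((-3 - 4) + 25)*(10*I) = (-7 + 25)*(10*I) = 18*(10*I) = 180*I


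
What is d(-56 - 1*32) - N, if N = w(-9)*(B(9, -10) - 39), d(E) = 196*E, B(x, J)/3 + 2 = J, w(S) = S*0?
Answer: -17248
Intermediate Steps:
w(S) = 0
B(x, J) = -6 + 3*J
N = 0 (N = 0*((-6 + 3*(-10)) - 39) = 0*((-6 - 30) - 39) = 0*(-36 - 39) = 0*(-75) = 0)
d(-56 - 1*32) - N = 196*(-56 - 1*32) - 1*0 = 196*(-56 - 32) + 0 = 196*(-88) + 0 = -17248 + 0 = -17248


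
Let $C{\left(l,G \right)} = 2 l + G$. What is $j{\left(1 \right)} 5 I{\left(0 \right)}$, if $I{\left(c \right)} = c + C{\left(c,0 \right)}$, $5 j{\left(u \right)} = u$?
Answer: $0$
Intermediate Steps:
$C{\left(l,G \right)} = G + 2 l$
$j{\left(u \right)} = \frac{u}{5}$
$I{\left(c \right)} = 3 c$ ($I{\left(c \right)} = c + \left(0 + 2 c\right) = c + 2 c = 3 c$)
$j{\left(1 \right)} 5 I{\left(0 \right)} = \frac{1}{5} \cdot 1 \cdot 5 \cdot 3 \cdot 0 = \frac{1}{5} \cdot 5 \cdot 0 = 1 \cdot 0 = 0$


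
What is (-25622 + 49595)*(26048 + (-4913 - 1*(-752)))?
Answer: 524697051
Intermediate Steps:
(-25622 + 49595)*(26048 + (-4913 - 1*(-752))) = 23973*(26048 + (-4913 + 752)) = 23973*(26048 - 4161) = 23973*21887 = 524697051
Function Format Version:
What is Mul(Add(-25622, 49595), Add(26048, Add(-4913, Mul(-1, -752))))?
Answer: 524697051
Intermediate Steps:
Mul(Add(-25622, 49595), Add(26048, Add(-4913, Mul(-1, -752)))) = Mul(23973, Add(26048, Add(-4913, 752))) = Mul(23973, Add(26048, -4161)) = Mul(23973, 21887) = 524697051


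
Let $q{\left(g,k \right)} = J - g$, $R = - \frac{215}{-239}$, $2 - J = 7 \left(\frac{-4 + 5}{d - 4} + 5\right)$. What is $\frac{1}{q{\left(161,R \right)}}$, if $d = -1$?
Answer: $- \frac{5}{963} \approx -0.0051921$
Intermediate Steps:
$J = - \frac{158}{5}$ ($J = 2 - 7 \left(\frac{-4 + 5}{-1 - 4} + 5\right) = 2 - 7 \left(1 \frac{1}{-5} + 5\right) = 2 - 7 \left(1 \left(- \frac{1}{5}\right) + 5\right) = 2 - 7 \left(- \frac{1}{5} + 5\right) = 2 - 7 \cdot \frac{24}{5} = 2 - \frac{168}{5} = - \frac{158}{5} \approx -31.6$)
$R = \frac{215}{239}$ ($R = \left(-215\right) \left(- \frac{1}{239}\right) = \frac{215}{239} \approx 0.89958$)
$q{\left(g,k \right)} = - \frac{158}{5} - g$
$\frac{1}{q{\left(161,R \right)}} = \frac{1}{- \frac{158}{5} - 161} = \frac{1}{- \frac{963}{5}} = - \frac{5}{963}$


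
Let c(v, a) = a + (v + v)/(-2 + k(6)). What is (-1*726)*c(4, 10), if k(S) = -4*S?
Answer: -91476/13 ≈ -7036.6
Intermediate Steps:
c(v, a) = a - v/13 (c(v, a) = a + (v + v)/(-2 - 4*6) = a + (2*v)/(-2 - 24) = a + (2*v)/(-26) = a + (2*v)*(-1/26) = a - v/13)
(-1*726)*c(4, 10) = (-1*726)*(10 - 1/13*4) = -726*(10 - 4/13) = -726*126/13 = -91476/13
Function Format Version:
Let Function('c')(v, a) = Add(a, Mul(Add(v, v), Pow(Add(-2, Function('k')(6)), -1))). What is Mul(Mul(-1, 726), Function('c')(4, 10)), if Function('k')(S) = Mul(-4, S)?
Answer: Rational(-91476, 13) ≈ -7036.6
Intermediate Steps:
Function('c')(v, a) = Add(a, Mul(Rational(-1, 13), v)) (Function('c')(v, a) = Add(a, Mul(Add(v, v), Pow(Add(-2, Mul(-4, 6)), -1))) = Add(a, Mul(Mul(2, v), Pow(Add(-2, -24), -1))) = Add(a, Mul(Mul(2, v), Pow(-26, -1))) = Add(a, Mul(Mul(2, v), Rational(-1, 26))) = Add(a, Mul(Rational(-1, 13), v)))
Mul(Mul(-1, 726), Function('c')(4, 10)) = Mul(Mul(-1, 726), Add(10, Mul(Rational(-1, 13), 4))) = Mul(-726, Add(10, Rational(-4, 13))) = Mul(-726, Rational(126, 13)) = Rational(-91476, 13)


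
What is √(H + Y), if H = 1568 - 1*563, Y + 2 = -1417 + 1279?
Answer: √865 ≈ 29.411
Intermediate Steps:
Y = -140 (Y = -2 + (-1417 + 1279) = -2 - 138 = -140)
H = 1005 (H = 1568 - 563 = 1005)
√(H + Y) = √(1005 - 140) = √865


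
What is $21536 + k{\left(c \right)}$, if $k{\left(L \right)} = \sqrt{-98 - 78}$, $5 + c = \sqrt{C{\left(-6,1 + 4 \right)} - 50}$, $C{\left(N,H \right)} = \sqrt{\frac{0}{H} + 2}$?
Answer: $21536 + 4 i \sqrt{11} \approx 21536.0 + 13.266 i$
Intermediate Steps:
$C{\left(N,H \right)} = \sqrt{2}$ ($C{\left(N,H \right)} = \sqrt{0 + 2} = \sqrt{2}$)
$c = -5 + \sqrt{-50 + \sqrt{2}}$ ($c = -5 + \sqrt{\sqrt{2} - 50} = -5 + \sqrt{-50 + \sqrt{2}} \approx -5.0 + 6.9704 i$)
$k{\left(L \right)} = 4 i \sqrt{11}$ ($k{\left(L \right)} = \sqrt{-176} = 4 i \sqrt{11}$)
$21536 + k{\left(c \right)} = 21536 + 4 i \sqrt{11}$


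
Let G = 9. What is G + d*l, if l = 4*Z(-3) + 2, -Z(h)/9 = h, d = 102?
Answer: 11229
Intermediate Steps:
Z(h) = -9*h
l = 110 (l = 4*(-9*(-3)) + 2 = 4*27 + 2 = 108 + 2 = 110)
G + d*l = 9 + 102*110 = 9 + 11220 = 11229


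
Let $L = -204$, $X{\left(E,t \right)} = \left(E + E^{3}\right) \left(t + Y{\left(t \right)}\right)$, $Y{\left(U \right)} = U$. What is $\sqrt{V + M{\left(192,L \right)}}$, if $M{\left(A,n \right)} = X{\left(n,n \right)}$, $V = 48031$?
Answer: $5 \sqrt{138556567} \approx 58855.0$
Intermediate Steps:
$X{\left(E,t \right)} = 2 t \left(E + E^{3}\right)$ ($X{\left(E,t \right)} = \left(E + E^{3}\right) \left(t + t\right) = \left(E + E^{3}\right) 2 t = 2 t \left(E + E^{3}\right)$)
$M{\left(A,n \right)} = 2 n^{2} \left(1 + n^{2}\right)$ ($M{\left(A,n \right)} = 2 n n \left(1 + n^{2}\right) = 2 n^{2} \left(1 + n^{2}\right)$)
$\sqrt{V + M{\left(192,L \right)}} = \sqrt{48031 + 2 \left(-204\right)^{2} \left(1 + \left(-204\right)^{2}\right)} = \sqrt{48031 + 2 \cdot 41616 \left(1 + 41616\right)} = \sqrt{48031 + 2 \cdot 41616 \cdot 41617} = \sqrt{48031 + 3463866144} = \sqrt{3463914175} = 5 \sqrt{138556567}$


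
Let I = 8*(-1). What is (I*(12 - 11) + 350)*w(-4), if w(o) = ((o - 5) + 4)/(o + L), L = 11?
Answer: -1710/7 ≈ -244.29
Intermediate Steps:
I = -8
w(o) = (-1 + o)/(11 + o) (w(o) = ((o - 5) + 4)/(o + 11) = ((-5 + o) + 4)/(11 + o) = (-1 + o)/(11 + o))
(I*(12 - 11) + 350)*w(-4) = (-8*(12 - 11) + 350)*((-1 - 4)/(11 - 4)) = (-8*1 + 350)*(-5/7) = (-8 + 350)*((⅐)*(-5)) = 342*(-5/7) = -1710/7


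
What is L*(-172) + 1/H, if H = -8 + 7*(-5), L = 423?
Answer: -3128509/43 ≈ -72756.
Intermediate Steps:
H = -43 (H = -8 - 35 = -43)
L*(-172) + 1/H = 423*(-172) + 1/(-43) = -72756 - 1/43 = -3128509/43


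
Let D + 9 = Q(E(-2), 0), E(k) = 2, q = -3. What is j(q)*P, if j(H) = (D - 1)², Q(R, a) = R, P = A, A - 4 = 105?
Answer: 6976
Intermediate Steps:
A = 109 (A = 4 + 105 = 109)
P = 109
D = -7 (D = -9 + 2 = -7)
j(H) = 64 (j(H) = (-7 - 1)² = (-8)² = 64)
j(q)*P = 64*109 = 6976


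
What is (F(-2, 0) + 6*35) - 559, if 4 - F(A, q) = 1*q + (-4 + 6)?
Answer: -347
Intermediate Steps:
F(A, q) = 2 - q (F(A, q) = 4 - (1*q + (-4 + 6)) = 4 - (q + 2) = 4 - (2 + q) = 4 + (-2 - q) = 2 - q)
(F(-2, 0) + 6*35) - 559 = ((2 - 1*0) + 6*35) - 559 = ((2 + 0) + 210) - 559 = (2 + 210) - 559 = 212 - 559 = -347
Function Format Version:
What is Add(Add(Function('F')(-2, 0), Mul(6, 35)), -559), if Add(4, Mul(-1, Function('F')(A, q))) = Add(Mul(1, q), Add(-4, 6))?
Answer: -347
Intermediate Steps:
Function('F')(A, q) = Add(2, Mul(-1, q)) (Function('F')(A, q) = Add(4, Mul(-1, Add(Mul(1, q), Add(-4, 6)))) = Add(4, Mul(-1, Add(q, 2))) = Add(4, Mul(-1, Add(2, q))) = Add(4, Add(-2, Mul(-1, q))) = Add(2, Mul(-1, q)))
Add(Add(Function('F')(-2, 0), Mul(6, 35)), -559) = Add(Add(Add(2, Mul(-1, 0)), Mul(6, 35)), -559) = Add(Add(Add(2, 0), 210), -559) = Add(Add(2, 210), -559) = Add(212, -559) = -347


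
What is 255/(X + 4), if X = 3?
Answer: 255/7 ≈ 36.429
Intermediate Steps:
255/(X + 4) = 255/(3 + 4) = 255/7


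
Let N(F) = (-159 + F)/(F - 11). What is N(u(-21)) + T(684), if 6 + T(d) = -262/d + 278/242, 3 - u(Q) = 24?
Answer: 64675/165528 ≈ 0.39072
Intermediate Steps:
u(Q) = -21 (u(Q) = 3 - 1*24 = 3 - 24 = -21)
N(F) = (-159 + F)/(-11 + F)
T(d) = -587/121 - 262/d (T(d) = -6 + (-262/d + 278/242) = -6 + (-262/d + 278*(1/242)) = -6 + (-262/d + 139/121) = -6 + (139/121 - 262/d) = -587/121 - 262/d)
N(u(-21)) + T(684) = (-159 - 21)/(-11 - 21) + (-587/121 - 262/684) = -180/(-32) + (-587/121 - 262*1/684) = -1/32*(-180) + (-587/121 - 131/342) = 45/8 - 216605/41382 = 64675/165528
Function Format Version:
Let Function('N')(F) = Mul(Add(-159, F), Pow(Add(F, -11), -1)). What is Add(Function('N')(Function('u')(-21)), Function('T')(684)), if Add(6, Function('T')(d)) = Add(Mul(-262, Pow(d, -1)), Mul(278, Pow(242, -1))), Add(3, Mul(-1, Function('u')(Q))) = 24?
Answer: Rational(64675, 165528) ≈ 0.39072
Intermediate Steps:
Function('u')(Q) = -21 (Function('u')(Q) = Add(3, Mul(-1, 24)) = Add(3, -24) = -21)
Function('N')(F) = Mul(Pow(Add(-11, F), -1), Add(-159, F)) (Function('N')(F) = Mul(Add(-159, F), Pow(Add(-11, F), -1)) = Mul(Pow(Add(-11, F), -1), Add(-159, F)))
Function('T')(d) = Add(Rational(-587, 121), Mul(-262, Pow(d, -1))) (Function('T')(d) = Add(-6, Add(Mul(-262, Pow(d, -1)), Mul(278, Pow(242, -1)))) = Add(-6, Add(Mul(-262, Pow(d, -1)), Mul(278, Rational(1, 242)))) = Add(-6, Add(Mul(-262, Pow(d, -1)), Rational(139, 121))) = Add(-6, Add(Rational(139, 121), Mul(-262, Pow(d, -1)))) = Add(Rational(-587, 121), Mul(-262, Pow(d, -1))))
Add(Function('N')(Function('u')(-21)), Function('T')(684)) = Add(Mul(Pow(Add(-11, -21), -1), Add(-159, -21)), Add(Rational(-587, 121), Mul(-262, Pow(684, -1)))) = Add(Mul(Pow(-32, -1), -180), Add(Rational(-587, 121), Mul(-262, Rational(1, 684)))) = Add(Mul(Rational(-1, 32), -180), Add(Rational(-587, 121), Rational(-131, 342))) = Add(Rational(45, 8), Rational(-216605, 41382)) = Rational(64675, 165528)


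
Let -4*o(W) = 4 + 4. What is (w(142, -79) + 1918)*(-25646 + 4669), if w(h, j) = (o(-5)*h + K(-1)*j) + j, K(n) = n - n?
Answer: -32619235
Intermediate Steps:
o(W) = -2 (o(W) = -(4 + 4)/4 = -¼*8 = -2)
K(n) = 0
w(h, j) = j - 2*h (w(h, j) = (-2*h + 0*j) + j = (-2*h + 0) + j = -2*h + j = j - 2*h)
(w(142, -79) + 1918)*(-25646 + 4669) = ((-79 - 2*142) + 1918)*(-25646 + 4669) = ((-79 - 284) + 1918)*(-20977) = (-363 + 1918)*(-20977) = 1555*(-20977) = -32619235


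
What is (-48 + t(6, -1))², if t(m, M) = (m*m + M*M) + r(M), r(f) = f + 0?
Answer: 144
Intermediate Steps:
r(f) = f
t(m, M) = M + M² + m² (t(m, M) = (m*m + M*M) + M = (m² + M²) + M = (M² + m²) + M = M + M² + m²)
(-48 + t(6, -1))² = (-48 + (-1 + (-1)² + 6²))² = (-48 + (-1 + 1 + 36))² = (-48 + 36)² = (-12)² = 144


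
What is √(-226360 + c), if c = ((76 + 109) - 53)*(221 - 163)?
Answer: 4*I*√13669 ≈ 467.66*I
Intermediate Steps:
c = 7656 (c = (185 - 53)*58 = 132*58 = 7656)
√(-226360 + c) = √(-226360 + 7656) = √(-218704) = 4*I*√13669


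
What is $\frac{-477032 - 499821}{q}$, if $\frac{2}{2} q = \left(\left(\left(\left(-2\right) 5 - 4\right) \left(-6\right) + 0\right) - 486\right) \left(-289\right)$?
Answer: $- \frac{976853}{116178} \approx -8.4082$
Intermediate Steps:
$q = 116178$ ($q = \left(\left(\left(\left(-2\right) 5 - 4\right) \left(-6\right) + 0\right) - 486\right) \left(-289\right) = \left(\left(\left(-10 - 4\right) \left(-6\right) + 0\right) - 486\right) \left(-289\right) = \left(\left(\left(-14\right) \left(-6\right) + 0\right) - 486\right) \left(-289\right) = \left(\left(84 + 0\right) - 486\right) \left(-289\right) = \left(84 - 486\right) \left(-289\right) = \left(-402\right) \left(-289\right) = 116178$)
$\frac{-477032 - 499821}{q} = \frac{-477032 - 499821}{116178} = \left(-976853\right) \frac{1}{116178} = - \frac{976853}{116178}$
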